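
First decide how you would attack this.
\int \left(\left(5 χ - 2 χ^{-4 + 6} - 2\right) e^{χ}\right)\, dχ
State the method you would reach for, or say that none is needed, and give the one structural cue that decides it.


Verdict: integration by parts — (5 χ - 2 χ^{-4 + 6} - 2) dies after finitely many derivatives while e^{χ} cycles under integration — the tabular/parts setup.


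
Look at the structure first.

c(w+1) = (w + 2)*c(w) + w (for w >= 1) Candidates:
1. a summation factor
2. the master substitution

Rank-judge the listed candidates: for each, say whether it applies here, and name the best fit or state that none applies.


Technique: a summation factor — rescale the sequence by the product of the weights w + 2 so far — the recurrence collapses to a plain running sum.
- a summation factor — yes — fits the structure here.
- the master substitution: this is shift-type recursion, outside the divide-and-conquer template.


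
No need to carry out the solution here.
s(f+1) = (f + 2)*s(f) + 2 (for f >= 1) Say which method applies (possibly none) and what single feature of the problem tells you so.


Diagnosis: a summation factor — one-term recursion with variable weight f + 2 is solved by product normalization, not by root-finding.


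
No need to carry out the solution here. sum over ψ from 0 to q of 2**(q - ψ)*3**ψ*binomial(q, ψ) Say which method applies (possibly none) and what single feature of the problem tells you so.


Method: the binomial theorem — binomial coefficients against complementary powers of 3 and 2: recognize the binomial expansion and resum.


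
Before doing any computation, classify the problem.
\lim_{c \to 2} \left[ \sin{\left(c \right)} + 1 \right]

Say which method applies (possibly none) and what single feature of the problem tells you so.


Verdict: no special technique — no vanishing denominator and no indeterminate clash at the point — evaluation is immediate.


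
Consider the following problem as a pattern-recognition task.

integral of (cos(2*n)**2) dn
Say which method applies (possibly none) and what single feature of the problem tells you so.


Verdict: a trigonometric identity — the exponent on cos(2*n)**2 is even — the power-reduction identity is the standard preprocessing step.


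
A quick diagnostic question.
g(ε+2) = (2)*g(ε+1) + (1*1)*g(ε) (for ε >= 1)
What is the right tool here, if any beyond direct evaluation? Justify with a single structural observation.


Diagnosis: the characteristic-root method — the recurrence is linear and homogeneous with constant coefficients, so the ansatz r^ε turns it into a polynomial equation for r.


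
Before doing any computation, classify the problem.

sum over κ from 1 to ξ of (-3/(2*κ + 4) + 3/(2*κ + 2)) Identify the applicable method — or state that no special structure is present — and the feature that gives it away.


Best approach: telescoping — spot the paired structure — each term adds 3/(2*κ + 2) and subtracts its successor value, which the next term restores: the definition of a telescoping chain.


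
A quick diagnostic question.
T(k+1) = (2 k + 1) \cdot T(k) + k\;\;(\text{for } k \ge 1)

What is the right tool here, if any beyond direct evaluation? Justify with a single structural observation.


Best approach: a summation factor — an index-dependent multiplier 2 k + 1 rules out characteristic roots; a summation factor converts it to a pure difference.


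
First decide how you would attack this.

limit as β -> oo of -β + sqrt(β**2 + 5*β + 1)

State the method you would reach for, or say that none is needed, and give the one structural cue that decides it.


Technique: conjugate multiplication — neither sqrt(β**2 + 5*β + 1) nor β converges alone, so rewrite their difference as a conjugate-rationalized quotient first.


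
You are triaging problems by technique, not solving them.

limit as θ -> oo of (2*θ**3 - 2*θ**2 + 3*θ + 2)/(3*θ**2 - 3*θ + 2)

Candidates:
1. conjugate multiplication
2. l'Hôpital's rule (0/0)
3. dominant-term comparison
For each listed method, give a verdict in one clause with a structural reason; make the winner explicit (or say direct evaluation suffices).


Technique: dominant-term comparison — divide through by the highest power of θ; every lower-order term dies and the dominant terms decide the limit.
- conjugate multiplication — rationalization has no target — no divergent radical difference appears.
- l'Hôpital's rule (0/0): no 0/0 form appears: written as one quotient, top and bottom both grow without bound, and the ratio is decided by their leading terms.
- dominant-term comparison — yes, a natural case for it.


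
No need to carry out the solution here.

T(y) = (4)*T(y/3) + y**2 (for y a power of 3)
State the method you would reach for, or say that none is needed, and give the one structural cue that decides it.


Verdict: the master substitution — divide-the-index recursion (y/3 inside the call) straightens out once the index is rewritten as 3^m.


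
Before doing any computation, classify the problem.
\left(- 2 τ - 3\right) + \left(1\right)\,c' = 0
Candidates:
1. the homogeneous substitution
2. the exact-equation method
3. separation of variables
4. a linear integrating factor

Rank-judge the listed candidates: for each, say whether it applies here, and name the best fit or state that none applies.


Best approach: no special technique — the slope is a pure function of τ; integrate both sides and be done.
- the homogeneous substitution: the slope changes under joint rescaling, failing the degree-zero test.
- the exact-equation method: the unknown never enters the equation — exactness holds emptily, with nothing for the method to add.
- separation of variables — any separation here is vacuous (nothing depends on the unknown); direct integration is the honest label.
- a linear integrating factor — the linear template holds only trivially here (the unknown is absent, so the coefficient is zero) — the method is not the natural label.


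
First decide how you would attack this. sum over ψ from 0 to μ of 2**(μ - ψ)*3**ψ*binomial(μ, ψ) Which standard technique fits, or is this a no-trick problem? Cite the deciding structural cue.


Best approach: the binomial theorem — the summand is term ψ of a binomial expansion in 3 and 2; the whole sum is a single power.


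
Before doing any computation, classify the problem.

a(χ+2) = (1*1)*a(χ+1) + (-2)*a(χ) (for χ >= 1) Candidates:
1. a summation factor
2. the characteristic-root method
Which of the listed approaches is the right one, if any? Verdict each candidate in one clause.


Verdict: the characteristic-root method — the recurrence treats every index alike (constant coefficients, no forcing) — precisely the regime where r^χ trials close it.
- a summation factor: a summation factor telescopes one-step recursions; this one carries higher-order memory.
- the characteristic-root method — applicable, and directly so.


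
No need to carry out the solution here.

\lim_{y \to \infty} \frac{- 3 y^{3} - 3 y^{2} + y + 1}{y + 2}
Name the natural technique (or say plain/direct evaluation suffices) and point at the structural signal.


Verdict: dominant-term comparison — divide by the highest power of y present: lower-order terms vanish and the dominant ratio remains. Differentiating the expression as a single quotient would eventually settle it as well; matching dominant growth settles it immediately.


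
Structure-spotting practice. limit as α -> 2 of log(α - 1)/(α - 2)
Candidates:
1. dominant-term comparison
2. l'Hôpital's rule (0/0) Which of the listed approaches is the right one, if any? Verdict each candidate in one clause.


Verdict: l'Hôpital's rule (0/0) — numerator and denominator both vanish at 2 — a genuine 0/0 form, which is exactly when l'Hôpital applies. A first-order expansion at the point is an equally standard path; the rule packages it.
- dominant-term comparison — this limit is not decided by comparing leading-term growth at infinity.
- l'Hôpital's rule (0/0): a fit — the right tool for this form.


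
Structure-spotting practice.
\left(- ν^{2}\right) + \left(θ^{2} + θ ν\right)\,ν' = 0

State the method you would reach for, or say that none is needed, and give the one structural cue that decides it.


Best approach: the homogeneous substitution — the slope's numerator and denominator share total degree; set v = ν/θ and the equation drops to separable form. A Bernoulli-style rewrite — possibly after exchanging which variable is treated as dependent — would work as well; the homogeneous substitution is the more immediate reading here.


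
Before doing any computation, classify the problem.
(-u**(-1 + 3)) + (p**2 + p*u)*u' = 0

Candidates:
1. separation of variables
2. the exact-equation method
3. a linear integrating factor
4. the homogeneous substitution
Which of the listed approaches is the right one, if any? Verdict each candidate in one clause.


Verdict: the homogeneous substitution — the slope's numerator and denominator have matching total degree, so it depends only on u/p and the ratio substitution collapses it. This can also be massaged into Bernoulli form (the roles of the variables may need exchanging); the homogeneous substitution avoids that setup.
- separation of variables: no algebra isolates the independent variable on one side and the unknown on the other.
- the exact-equation method: exactness fails on the nose — the mixed partials do not match.
- a linear integrating factor — a nonlinear term in the unknown puts this outside the integrating-factor template.
- the homogeneous substitution — applicable, and directly so.


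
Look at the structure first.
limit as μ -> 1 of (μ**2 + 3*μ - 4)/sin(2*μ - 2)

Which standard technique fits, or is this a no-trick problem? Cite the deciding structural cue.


Technique: l'Hôpital's rule (0/0) — both numerator and denominator vanish at 1: the genuine 0/0 indeterminate that l'Hôpital exists for. A local series expansion at the point resolves it as well; the rule is the packaged version of that step.


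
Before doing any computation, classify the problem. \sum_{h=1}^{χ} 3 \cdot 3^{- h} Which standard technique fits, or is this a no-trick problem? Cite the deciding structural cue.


Verdict: the geometric series formula — consecutive terms stand in a fixed index-free ratio — the geometric sum formula closes it.


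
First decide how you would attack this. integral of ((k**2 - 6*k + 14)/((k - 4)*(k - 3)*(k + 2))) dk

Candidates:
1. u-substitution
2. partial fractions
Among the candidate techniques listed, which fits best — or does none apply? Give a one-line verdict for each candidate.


Method: partial fractions — a proper rational integrand whose denominator splits into simpler factors — decompose into partial fractions first.
- u-substitution — no subexpression of the integrand pairs with its own derivative as a factor — individual terms may offer their own substitutions, but any change of variable covering the whole integral would have to be constructed from outside the expression.
- partial fractions: yes, a natural case for it.


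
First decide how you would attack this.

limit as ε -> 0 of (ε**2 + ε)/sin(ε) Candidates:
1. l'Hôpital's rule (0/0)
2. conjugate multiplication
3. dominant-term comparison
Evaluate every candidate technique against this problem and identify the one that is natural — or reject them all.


Diagnosis: l'Hôpital's rule (0/0) — the 0/0 form at 0 is the signature situation for l'Hôpital's rule. The standard small-argument limits would also carry it; the rule is the systematic route.
- l'Hôpital's rule (0/0) — yes — fits the structure here.
- conjugate multiplication: no difference of divergent radicals appears, so rationalizing has nothing to cancel.
- dominant-term comparison — this is not a rational comparison of growth rates at infinity.


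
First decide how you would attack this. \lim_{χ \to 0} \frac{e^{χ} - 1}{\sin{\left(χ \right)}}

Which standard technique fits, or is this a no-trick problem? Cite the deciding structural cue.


Best approach: l'Hôpital's rule (0/0) — plug in 0: top and bottom both hit zero, so differentiate each and retry. Known elementary limits would finish this too — the rule just bypasses the case analysis.


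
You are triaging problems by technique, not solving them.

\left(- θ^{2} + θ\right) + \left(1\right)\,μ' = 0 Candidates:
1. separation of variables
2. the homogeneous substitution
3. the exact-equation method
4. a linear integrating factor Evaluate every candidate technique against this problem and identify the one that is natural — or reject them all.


Best approach: no special technique — the slope is a pure function of θ; integrate both sides and be done.
- separation of variables: with no unknown in the slope, separating variables is a formality — the equation integrates directly.
- the homogeneous substitution: rescaling both variables together changes the slope, so no ratio substitution collapses it.
- the exact-equation method: with the unknown absent from both coefficients, the cross-partial test holds emptily — nothing for the exact method to work on.
- a linear integrating factor — with the unknown absent the integrating factor is a formality; direct integration is the working structure.


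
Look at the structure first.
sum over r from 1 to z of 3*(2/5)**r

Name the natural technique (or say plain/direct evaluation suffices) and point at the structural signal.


Diagnosis: the geometric series formula — each term is 2/5 times the previous one, so the geometric-series formula applies directly.


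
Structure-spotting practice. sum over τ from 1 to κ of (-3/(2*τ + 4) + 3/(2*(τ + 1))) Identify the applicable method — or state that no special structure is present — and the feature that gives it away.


Technique: telescoping — this sum is a zipper: each term contributes 3/(2*(τ + 1)) and removes the next index's value, which the following term puts back, closing term by term.


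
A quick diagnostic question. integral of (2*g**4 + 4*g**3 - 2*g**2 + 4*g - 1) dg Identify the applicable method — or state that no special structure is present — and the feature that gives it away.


Technique: no special technique — the integrand is a sum of constant multiples of powers of g — integrate term by term.


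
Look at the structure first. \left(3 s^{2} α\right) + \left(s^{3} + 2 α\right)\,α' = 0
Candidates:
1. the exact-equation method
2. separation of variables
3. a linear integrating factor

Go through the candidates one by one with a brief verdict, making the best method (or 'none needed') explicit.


Best approach: the exact-equation method — the cross partial derivatives of 3 s^{2} α and s^{3} + 2 α agree, so the left side is the total differential of one potential in s and α.
- the exact-equation method — yes, a natural case for it.
- separation of variables: the two dependences are entangled, not a clean product of one-variable pieces.
- a linear integrating factor: the unknown enters nonlinearly (through a power, a denominator, or a transcendental function), which the linear integrating-factor recipe cannot absorb as-is — any repair would come from a preliminary substitution, not the factor.


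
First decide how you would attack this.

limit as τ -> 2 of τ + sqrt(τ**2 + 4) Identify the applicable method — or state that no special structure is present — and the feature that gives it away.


Method: no special technique — the expression is continuous at 2 — substitute and evaluate; no indeterminate form appears.


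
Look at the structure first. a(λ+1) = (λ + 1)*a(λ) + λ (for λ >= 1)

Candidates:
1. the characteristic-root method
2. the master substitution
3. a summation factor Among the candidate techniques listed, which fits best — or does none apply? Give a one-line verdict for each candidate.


Best approach: a summation factor — the coefficient λ + 1 drifts with the index, so no fixed root exists; normalizing by the cumulative product telescopes it.
- the characteristic-root method: the coefficients change with the index, which the root method cannot absorb.
- the master substitution — the recursion steps by a constant offset, so exponential reindexing is pointless.
- a summation factor — applies; the problem has the shape this method handles.


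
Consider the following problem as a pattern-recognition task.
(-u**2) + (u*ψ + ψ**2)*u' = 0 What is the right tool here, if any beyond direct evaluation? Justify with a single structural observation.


Method: the homogeneous substitution — solved for the derivative, the right side is unchanged under scaling ψ and u together — it depends only on the ratio u/ψ, so substitute a single ratio variable. With the right rearrangement (exchanging the roles of the variables where needed), this also fits a Bernoulli template; the homogeneous substitution reads the structure directly.


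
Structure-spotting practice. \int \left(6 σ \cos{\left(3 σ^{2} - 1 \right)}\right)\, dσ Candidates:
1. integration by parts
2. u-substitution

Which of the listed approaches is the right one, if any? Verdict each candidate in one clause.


Technique: u-substitution — viewed as a product, the integrand is a composition evaluated at 3 σ^{2} - 1 times (a constant multiple of) that inner expression's derivative, so u = 3 σ^{2} - 1 makes it elementary.
- integration by parts: the non-polynomial partner is not one of the parts kernels — exp, sine, or cosine with a degree-1 argument, or a logarithm.
- u-substitution — applies; the problem has the shape this method handles.


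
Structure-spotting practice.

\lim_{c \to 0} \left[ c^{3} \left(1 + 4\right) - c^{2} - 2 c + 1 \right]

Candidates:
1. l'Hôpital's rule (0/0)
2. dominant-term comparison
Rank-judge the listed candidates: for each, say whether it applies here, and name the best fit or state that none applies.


Verdict: no special technique — no vanishing denominator and no indeterminate clash at the point — evaluation is immediate.
- l'Hôpital's rule (0/0) — substituting the point gives a finite value outright — there is no indeterminate clash to repair.
- dominant-term comparison: no ranking of term growth rates resolves the limit here.


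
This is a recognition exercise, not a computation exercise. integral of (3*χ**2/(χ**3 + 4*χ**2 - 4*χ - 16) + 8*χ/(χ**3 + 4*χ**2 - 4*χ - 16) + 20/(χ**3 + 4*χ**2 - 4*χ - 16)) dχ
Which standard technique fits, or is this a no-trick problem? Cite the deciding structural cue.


Best approach: partial fractions — a proper rational integrand over the factorable χ**3 + 4*χ**2 - 4*χ - 16: partial fractions reduce it to elementary pieces.


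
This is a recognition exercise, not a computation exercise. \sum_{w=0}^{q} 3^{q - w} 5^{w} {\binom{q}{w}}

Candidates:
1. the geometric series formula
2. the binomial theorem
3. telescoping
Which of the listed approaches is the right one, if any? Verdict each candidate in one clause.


Best approach: the binomial theorem — {\binom{q}{w}} weighting matched powers of 5 and 3 is the expanded form of (5 + 3)^q — fold it back up.
- the geometric series formula: the term-to-term ratio changes with the index, so the geometric formula cannot close it.
- the binomial theorem: yes — fits the structure here.
- telescoping: as presented, consecutive terms share no shifted copy to cancel against — no rewrite is on display to change that.


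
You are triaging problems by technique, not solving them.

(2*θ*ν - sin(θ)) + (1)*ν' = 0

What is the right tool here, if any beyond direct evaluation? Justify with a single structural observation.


Verdict: a linear integrating factor — the unknown enters only to the first power against a nonzero forcing term — the integrating-factor template applies directly.


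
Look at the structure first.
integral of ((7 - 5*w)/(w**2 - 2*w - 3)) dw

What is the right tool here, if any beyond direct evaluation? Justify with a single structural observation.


Best approach: partial fractions — rational integrand, reducible denominator w**2 - 2*w - 3: decompose first, integrate second.


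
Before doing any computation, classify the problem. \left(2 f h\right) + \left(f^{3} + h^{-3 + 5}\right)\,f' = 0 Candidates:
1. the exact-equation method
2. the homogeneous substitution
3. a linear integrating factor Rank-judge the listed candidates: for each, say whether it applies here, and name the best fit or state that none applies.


Method: the exact-equation method — because the two cross partials coincide, the form is conservative as written — recover its potential in (h, f).
- the exact-equation method — yes — fits the structure here.
- the homogeneous substitution — rescaling both variables together changes the slope, so no ratio substitution collapses it.
- a linear integrating factor: a nonlinear term in the unknown puts this outside the integrating-factor template.


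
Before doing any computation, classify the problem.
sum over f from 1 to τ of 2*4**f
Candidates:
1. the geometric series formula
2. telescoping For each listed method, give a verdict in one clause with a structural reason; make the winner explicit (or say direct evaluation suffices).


Technique: the geometric series formula — each summand is the previous one scaled by 4; that constant multiplier is itself the geometric structure.
- the geometric series formula — applicable, and directly so.
- telescoping: neither a shifted-difference shape nor integer-spaced poles are present.


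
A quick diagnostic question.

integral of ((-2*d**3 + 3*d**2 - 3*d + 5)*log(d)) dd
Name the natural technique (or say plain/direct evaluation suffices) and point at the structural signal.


Diagnosis: integration by parts — the presence of log(d) against a polynomial factor is the standard differentiate-the-log setup.


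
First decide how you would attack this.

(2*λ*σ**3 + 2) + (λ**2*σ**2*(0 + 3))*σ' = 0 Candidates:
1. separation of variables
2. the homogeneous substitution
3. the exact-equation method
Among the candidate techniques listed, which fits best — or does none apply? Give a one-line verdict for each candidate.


Method: the exact-equation method — the compatibility test passes: the σ-derivative of 2*λ*σ**3 + 2 matches the λ-derivative of λ**2*σ**2*(0 + 3), so integrate a potential.
- separation of variables: no algebra isolates the independent variable on one side and the unknown on the other.
- the homogeneous substitution — the slope does not depend on the ratio of the variables alone.
- the exact-equation method — applicable, and directly so.


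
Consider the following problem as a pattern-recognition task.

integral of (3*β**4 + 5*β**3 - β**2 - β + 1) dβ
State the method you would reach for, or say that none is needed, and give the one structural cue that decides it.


Best approach: no special technique — scan for structure and find none: constant multiples of powers of β, integrate directly.


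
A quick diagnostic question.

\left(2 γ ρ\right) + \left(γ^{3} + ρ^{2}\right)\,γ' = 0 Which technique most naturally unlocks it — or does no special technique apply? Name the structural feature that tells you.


Best approach: the exact-equation method — equality of cross partials is the green light — assemble the potential function term by term.


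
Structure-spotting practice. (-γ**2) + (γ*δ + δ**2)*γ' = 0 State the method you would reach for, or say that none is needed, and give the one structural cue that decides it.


Verdict: the homogeneous substitution — scaling δ and γ together leaves the slope fixed — it depends only on γ/δ, so substitute the ratio. A Bernoulli-style rewrite — possibly after exchanging which variable is treated as dependent — would work as well; the homogeneous substitution is the more immediate reading here.


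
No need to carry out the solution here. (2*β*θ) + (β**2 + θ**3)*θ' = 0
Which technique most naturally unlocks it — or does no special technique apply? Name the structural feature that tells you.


Technique: the exact-equation method — 2*β*θ and β**2 + θ**3 pass the exactness check on the nose, so no integrating factor in β or θ is needed at all.


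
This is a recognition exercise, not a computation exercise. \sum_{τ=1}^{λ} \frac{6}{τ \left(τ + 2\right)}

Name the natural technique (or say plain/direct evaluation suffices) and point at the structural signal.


Method: telescoping — the denominator's roots in \frac{6}{τ \left(τ + 2\right)} sit an integer apart: decomposition produces a self-cancelling chain.


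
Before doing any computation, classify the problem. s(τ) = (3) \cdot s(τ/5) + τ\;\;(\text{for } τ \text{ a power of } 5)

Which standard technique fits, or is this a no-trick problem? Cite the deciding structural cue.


Best approach: the master substitution — the argument contracts 5-fold per step: reindex τ exponentially and solve the linear recurrence in the new index.


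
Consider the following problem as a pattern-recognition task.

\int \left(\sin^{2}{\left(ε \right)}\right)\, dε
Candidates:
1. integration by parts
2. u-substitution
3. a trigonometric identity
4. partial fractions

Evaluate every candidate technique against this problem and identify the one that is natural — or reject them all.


Verdict: a trigonometric identity — even powers like \sin^{2}{\left(ε \right)} never integrate directly; the half-angle identity lowers the degree first.
- integration by parts: not the fit here: there is no polynomial factor to ladder down — parts can still close the trigonometric product by recursion, though the identity rewrite is the direct route.
- u-substitution — no subexpression of the integrand pairs with its own derivative as a factor — individual terms may offer their own substitutions, but any change of variable covering the whole integral would have to be constructed from outside the expression.
- a trigonometric identity — yes, a natural case for it.
- partial fractions — the expression is not a ratio of polynomials that decomposes further.


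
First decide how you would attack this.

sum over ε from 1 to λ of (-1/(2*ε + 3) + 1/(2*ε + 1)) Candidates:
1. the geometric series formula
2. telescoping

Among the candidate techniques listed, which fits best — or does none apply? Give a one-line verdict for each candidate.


Method: telescoping — the summand is built as 1/(2*ε + 1) minus its own successor — adjacent terms annihilate down the line.
- the geometric series formula — the ratio of consecutive terms depends on the index.
- telescoping: applicable, and directly so.


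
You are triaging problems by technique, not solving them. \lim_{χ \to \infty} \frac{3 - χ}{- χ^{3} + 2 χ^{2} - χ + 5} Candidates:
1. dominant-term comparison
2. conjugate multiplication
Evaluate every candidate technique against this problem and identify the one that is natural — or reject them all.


Technique: dominant-term comparison — growth-rate triage: the leading powers of χ decide the limit, everything else is noise.
- dominant-term comparison — applies; the problem has the shape this method handles.
- conjugate multiplication — there is no infinity-minus-infinity radical difference to rationalize.


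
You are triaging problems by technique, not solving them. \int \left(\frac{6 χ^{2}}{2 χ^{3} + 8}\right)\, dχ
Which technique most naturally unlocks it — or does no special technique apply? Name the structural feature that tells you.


Best approach: u-substitution — a chain-rule shadow: 6 χ^{2} alongside a function of 2 χ^{3} + 8 means u = 2 χ^{3} + 8 unwinds the composition in one step.


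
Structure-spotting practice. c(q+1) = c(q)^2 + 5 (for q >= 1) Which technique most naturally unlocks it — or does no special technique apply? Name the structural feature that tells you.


Method: no special technique — this one you iterate or analyze qualitatively: the nonlinearity defeats linear solution methods.


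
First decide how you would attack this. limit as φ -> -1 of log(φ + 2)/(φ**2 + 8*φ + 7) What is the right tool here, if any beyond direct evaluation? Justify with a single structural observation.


Best approach: l'Hôpital's rule (0/0) — plug in -1: top and bottom both hit zero, so differentiate each and retry. One could equally expand both pieces locally and compare leading terms; the rule does that in one stroke.


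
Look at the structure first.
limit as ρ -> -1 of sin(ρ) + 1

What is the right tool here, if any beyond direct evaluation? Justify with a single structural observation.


Technique: no special technique — the function is continuous at -1; evaluation is itself the limit, no machinery required.


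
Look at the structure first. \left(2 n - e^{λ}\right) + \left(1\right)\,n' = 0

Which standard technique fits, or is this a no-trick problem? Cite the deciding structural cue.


Verdict: a linear integrating factor — n appears only to the first power with coefficient 2 — the classic integrating-factor setup.


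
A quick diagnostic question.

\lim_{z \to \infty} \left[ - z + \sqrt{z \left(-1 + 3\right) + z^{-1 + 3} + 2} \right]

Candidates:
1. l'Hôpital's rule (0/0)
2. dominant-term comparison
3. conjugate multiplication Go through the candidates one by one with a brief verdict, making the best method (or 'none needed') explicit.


Verdict: conjugate multiplication — divergence minus divergence hides a finite answer — expose it by pairing \sqrt{z \left(-1 + 3\right) + z^{-1 + 3} + 2} - z with its conjugate.
- l'Hôpital's rule (0/0): no quotient structure at all: the clash is ∞ minus ∞, which rationalizing converts into a tractable ratio.
- dominant-term comparison — no ranking of term growth rates resolves the limit here.
- conjugate multiplication: a fit — the right tool for this form.


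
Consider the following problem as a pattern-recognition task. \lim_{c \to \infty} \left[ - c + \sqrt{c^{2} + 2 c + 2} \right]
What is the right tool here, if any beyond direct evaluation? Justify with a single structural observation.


Technique: conjugate multiplication — this difference gives up after one conjugate multiplication — the radical structure cancels against its conjugate.


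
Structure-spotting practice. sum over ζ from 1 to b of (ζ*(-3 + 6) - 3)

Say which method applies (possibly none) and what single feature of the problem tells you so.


Verdict: no special technique — no ratio, no shift structure, no binomial pattern: sum the constant-multiple powers of ζ with known formulas.


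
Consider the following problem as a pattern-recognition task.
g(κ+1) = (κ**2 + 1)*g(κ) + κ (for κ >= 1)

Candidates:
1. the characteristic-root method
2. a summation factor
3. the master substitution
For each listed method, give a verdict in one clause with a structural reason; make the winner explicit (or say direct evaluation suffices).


Best approach: a summation factor — with the index-dependent coefficient κ**2 + 1, dividing by the cumulative product turns the left side into a pure difference.
- the characteristic-root method — an index-dependent weight blocks the pure exponential ansatz.
- a summation factor — yes — fits the structure here.
- the master substitution — the recursive argument is a shift of the index, not a fixed fraction of it.


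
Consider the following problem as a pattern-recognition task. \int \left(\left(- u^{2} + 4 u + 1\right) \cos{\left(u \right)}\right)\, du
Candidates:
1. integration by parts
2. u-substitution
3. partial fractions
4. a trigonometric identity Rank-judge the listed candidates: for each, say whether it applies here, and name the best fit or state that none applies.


Technique: integration by parts — a polynomial factor - u^{2} + 4 u + 1 multiplies \cos{\left(u \right)}; differentiating - u^{2} + 4 u + 1 lowers its degree while \cos{\left(u \right)} integrates cleanly, so parts wins.
- integration by parts: applies; the problem has the shape this method handles.
- u-substitution — no subexpression of the integrand serves as a whole-integral substitution inner — individual terms may offer their own, but none carries its derivative as a factor of the full integrand; a working change of variable would have to be constructed from outside the expression.
- partial fractions — the expression is not a ratio of polynomials that decomposes further.
- a trigonometric identity: no even trigonometric power and no product of distinct frequencies to rewrite.


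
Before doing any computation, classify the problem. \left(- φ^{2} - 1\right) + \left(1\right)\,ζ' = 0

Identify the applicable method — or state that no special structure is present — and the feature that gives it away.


Technique: no special technique — the slope is a pure function of φ; integrate both sides and be done.


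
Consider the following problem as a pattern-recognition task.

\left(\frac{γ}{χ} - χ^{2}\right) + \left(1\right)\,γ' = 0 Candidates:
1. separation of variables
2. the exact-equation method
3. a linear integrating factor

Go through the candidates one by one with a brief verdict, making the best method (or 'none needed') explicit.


Technique: a linear integrating factor — linear in the unknown with genuine forcing: multiply through by the exponential of the integrated coefficient and the left side closes into one derivative.
- separation of variables — no algebra isolates the independent variable on one side and the unknown on the other.
- the exact-equation method: the mixed partial derivatives differ, so the left side is not a total differential.
- a linear integrating factor: yes — fits the structure here.


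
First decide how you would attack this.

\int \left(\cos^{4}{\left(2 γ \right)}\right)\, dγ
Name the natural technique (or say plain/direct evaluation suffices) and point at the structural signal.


Method: a trigonometric identity — reduce \cos^{4}{\left(2 γ \right)} with the power-reduction formula and the integral becomes first-degree trigonometry.


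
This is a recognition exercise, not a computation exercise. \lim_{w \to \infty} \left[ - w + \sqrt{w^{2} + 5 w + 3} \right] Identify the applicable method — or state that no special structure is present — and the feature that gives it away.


Method: conjugate multiplication — the difference \sqrt{w^{2} + 5 w + 3} - w is an ∞ − ∞ stalemate; its conjugate partner breaks the tie.


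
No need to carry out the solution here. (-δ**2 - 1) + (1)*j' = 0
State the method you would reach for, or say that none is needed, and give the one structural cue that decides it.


Verdict: no special technique — with j absent the equation is not coupled at all: direct integration in δ.


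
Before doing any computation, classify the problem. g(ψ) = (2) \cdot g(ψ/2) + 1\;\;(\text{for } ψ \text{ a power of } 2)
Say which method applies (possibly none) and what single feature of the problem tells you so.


Diagnosis: the master substitution — the argument shrinks by the factor 2, so measure the index on a logarithmic scale and the recursion becomes a shift.


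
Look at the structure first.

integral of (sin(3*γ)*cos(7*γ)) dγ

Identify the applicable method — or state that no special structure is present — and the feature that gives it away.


Technique: a trigonometric identity — two sinusoids at different rates multiply in sin(3*γ)*cos(7*γ); the product-to-sum identity uncouples them.


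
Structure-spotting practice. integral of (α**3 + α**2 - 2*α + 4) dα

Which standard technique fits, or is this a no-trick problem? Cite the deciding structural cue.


Method: no special technique — every term is a constant multiple of a power of α; term-wise power-rule integration needs no preliminary transformation.


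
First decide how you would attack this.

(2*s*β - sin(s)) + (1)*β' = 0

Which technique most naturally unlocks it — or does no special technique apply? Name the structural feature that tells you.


Method: a linear integrating factor — the equation is linear in β with coefficient 2*s; multiplying by the integrating factor exp(∫2*s) makes the left side a perfect derivative.


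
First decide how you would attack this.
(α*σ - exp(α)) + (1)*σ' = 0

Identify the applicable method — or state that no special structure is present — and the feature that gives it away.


Diagnosis: a linear integrating factor — the unknown enters only to the first power against a nonzero forcing term — the integrating-factor template applies directly.


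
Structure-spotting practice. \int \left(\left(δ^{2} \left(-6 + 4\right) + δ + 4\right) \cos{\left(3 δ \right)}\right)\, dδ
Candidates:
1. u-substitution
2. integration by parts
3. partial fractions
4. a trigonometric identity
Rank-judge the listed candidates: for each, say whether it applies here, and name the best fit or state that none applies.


Diagnosis: integration by parts — a polynomial (δ^{2} \left(-6 + 4\right) + δ + 4) against the kernel \cos{\left(3 δ \right)} is the signature bounded-ladder case for integration by parts.
- u-substitution: no subexpression of the integrand serves as a whole-integral substitution inner — individual terms may offer their own, but none carries its derivative as a factor of the full integrand; a working change of variable would have to be constructed from outside the expression.
- integration by parts — a fit — the right tool for this form.
- partial fractions — there is no rational-function structure to decompose.
- a trigonometric identity — no identity rewrites this into an easier trigonometric form.


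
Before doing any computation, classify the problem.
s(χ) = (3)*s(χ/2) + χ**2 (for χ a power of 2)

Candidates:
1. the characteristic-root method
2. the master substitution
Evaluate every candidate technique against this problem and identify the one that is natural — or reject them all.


Technique: the master substitution — recursion at χ/2 is multiplicative in the index; logarithmic reindexing via χ = 2^m linearizes it.
- the characteristic-root method: a divided-index call is not the fixed-shift linear shape that characteristic roots solve.
- the master substitution: a fit — the right tool for this form.


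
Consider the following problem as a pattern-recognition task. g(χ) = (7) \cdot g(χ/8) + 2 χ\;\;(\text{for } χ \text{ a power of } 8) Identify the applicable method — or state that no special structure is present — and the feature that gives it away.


Method: the master substitution — treat m = log base 8 of χ as the new clock: one recursion step advances m by one while χ scales by 8.


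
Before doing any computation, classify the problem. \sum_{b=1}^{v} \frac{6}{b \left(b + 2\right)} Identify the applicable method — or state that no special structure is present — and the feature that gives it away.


Technique: telescoping — \frac{6}{b \left(b + 2\right)} hides a difference of shifted reciprocals — decompose it and the middle of the sum vanishes.


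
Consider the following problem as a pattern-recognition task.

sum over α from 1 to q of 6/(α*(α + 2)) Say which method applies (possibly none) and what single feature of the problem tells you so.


Best approach: telescoping — one partial-fraction pass turns 6/(α*(α + 2)) into a shifted difference, and shifted differences telescope.


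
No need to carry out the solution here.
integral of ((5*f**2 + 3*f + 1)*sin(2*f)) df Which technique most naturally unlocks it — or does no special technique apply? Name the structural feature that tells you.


Technique: integration by parts — a polynomial 5*f**2 + 3*f + 1 against the kernel sin(2*f) is the signature bounded-ladder case for integration by parts.
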